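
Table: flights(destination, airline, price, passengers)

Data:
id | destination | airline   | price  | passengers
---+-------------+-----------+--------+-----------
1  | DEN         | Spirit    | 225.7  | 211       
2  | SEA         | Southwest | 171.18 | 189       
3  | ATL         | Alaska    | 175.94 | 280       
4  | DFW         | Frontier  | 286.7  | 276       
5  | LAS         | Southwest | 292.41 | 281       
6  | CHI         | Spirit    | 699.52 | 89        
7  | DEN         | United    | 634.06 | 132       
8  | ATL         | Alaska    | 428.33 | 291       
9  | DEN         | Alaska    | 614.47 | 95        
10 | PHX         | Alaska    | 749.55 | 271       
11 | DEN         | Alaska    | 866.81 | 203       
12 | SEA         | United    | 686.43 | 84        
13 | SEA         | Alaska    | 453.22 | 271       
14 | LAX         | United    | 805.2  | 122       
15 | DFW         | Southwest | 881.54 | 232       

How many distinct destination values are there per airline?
SELECT airline, COUNT(DISTINCT destination)
FROM flights
GROUP BY airline

Result:
  Alaska: 4 distinct
  Frontier: 1 distinct
  Southwest: 3 distinct
  Spirit: 2 distinct
  United: 3 distinct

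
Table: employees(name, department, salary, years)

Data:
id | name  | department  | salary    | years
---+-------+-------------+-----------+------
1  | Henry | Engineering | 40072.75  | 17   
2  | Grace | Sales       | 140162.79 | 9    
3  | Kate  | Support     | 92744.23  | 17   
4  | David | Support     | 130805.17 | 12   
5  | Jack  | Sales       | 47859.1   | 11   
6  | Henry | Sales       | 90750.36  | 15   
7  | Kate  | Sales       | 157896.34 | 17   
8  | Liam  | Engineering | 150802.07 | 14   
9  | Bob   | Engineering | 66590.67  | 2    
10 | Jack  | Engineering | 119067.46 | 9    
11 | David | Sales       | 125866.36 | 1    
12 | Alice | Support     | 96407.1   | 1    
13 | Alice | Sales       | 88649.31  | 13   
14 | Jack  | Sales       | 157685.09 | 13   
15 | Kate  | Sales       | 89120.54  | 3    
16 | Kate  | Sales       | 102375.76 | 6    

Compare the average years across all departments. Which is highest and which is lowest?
SELECT department, AVG(years)
FROM employees
GROUP BY department
ORDER BY AVG(years)

All groups:
  Sales: 9.78
  Support: 10.00
  Engineering: 10.50

Highest: Engineering (10.50)
Lowest: Sales (9.78)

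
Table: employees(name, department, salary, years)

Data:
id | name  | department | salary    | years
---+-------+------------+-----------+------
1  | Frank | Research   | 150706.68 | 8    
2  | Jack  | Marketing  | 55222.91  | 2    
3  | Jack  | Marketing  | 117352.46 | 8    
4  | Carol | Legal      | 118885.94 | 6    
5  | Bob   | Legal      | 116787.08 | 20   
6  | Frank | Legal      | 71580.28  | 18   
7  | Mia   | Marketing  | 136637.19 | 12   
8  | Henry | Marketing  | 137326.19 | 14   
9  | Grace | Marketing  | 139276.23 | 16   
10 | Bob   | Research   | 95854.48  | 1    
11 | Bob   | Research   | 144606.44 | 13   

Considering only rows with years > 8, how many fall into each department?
SELECT department, COUNT(*)
FROM employees
WHERE years > 8
GROUP BY department

Note: WHERE filters rows before grouping.

Result:
  Legal: 2
  Marketing: 3
  Research: 1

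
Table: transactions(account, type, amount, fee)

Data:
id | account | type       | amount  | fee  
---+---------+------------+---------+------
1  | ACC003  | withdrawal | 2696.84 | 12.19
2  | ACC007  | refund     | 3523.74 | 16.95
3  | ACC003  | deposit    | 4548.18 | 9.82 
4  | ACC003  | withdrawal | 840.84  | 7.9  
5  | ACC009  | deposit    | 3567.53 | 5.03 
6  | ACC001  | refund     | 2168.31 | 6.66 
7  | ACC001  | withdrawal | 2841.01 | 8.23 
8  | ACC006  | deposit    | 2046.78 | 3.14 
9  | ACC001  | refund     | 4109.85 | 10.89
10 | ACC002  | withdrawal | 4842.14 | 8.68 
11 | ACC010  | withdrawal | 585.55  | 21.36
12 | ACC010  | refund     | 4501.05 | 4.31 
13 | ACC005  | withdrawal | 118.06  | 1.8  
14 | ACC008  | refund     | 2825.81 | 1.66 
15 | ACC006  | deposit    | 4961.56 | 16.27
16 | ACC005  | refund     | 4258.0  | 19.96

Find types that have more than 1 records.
SELECT type, COUNT(*) as cnt
FROM transactions
GROUP BY type
HAVING COUNT(*) > 1

Result:
  deposit: 4
  refund: 6
  withdrawal: 6

Note: HAVING filters groups after aggregation, WHERE filters rows before.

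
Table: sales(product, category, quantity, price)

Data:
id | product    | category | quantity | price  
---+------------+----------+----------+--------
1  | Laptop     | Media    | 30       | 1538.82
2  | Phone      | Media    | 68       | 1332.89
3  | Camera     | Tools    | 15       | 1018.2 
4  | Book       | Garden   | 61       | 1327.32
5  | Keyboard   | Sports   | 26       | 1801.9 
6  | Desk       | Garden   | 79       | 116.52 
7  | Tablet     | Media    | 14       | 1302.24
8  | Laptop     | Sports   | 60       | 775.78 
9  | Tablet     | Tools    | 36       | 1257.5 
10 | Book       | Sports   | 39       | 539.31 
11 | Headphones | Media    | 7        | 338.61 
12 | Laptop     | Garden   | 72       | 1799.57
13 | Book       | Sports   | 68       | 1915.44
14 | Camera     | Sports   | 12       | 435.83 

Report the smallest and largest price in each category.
SELECT category, MIN(price), MAX(price)
FROM sales
GROUP BY category

Result:
  Garden: min=116.52, max=1799.57
  Media: min=338.61, max=1538.82
  Sports: min=435.83, max=1915.44
  Tools: min=1018.20, max=1257.50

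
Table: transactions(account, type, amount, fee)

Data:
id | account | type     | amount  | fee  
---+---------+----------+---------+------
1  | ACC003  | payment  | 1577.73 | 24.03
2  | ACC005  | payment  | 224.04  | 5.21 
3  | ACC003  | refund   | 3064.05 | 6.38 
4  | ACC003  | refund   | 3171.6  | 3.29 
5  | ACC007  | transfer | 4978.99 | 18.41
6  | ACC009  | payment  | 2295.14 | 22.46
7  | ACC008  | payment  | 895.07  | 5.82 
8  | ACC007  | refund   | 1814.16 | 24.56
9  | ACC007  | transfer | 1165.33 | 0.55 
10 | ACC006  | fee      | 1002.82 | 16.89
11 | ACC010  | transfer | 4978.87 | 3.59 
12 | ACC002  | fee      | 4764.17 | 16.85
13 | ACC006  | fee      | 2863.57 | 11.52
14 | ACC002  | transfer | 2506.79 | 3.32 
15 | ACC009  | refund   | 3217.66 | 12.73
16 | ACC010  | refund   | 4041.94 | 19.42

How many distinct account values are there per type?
SELECT type, COUNT(DISTINCT account)
FROM transactions
GROUP BY type

Result:
  fee: 2 distinct
  payment: 4 distinct
  refund: 4 distinct
  transfer: 3 distinct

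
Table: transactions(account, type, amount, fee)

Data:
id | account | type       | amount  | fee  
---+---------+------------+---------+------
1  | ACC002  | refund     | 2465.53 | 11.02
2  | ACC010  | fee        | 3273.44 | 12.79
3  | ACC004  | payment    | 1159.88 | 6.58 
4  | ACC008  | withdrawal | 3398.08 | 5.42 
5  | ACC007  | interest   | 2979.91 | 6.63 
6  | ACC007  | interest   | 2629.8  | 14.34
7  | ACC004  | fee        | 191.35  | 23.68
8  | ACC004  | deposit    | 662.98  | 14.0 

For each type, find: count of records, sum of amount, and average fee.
SELECT type,
       COUNT(*) as cnt,
       SUM(amount) as total_amount,
       AVG(fee) as avg_fee
FROM transactions
GROUP BY type

Result:
  deposit: 1 records, 662.98 total amount, 14.00 avg fee
  fee: 2 records, 3464.79 total amount, 18.24 avg fee
  interest: 2 records, 5609.71 total amount, 10.49 avg fee
  payment: 1 records, 1159.88 total amount, 6.58 avg fee
  refund: 1 records, 2465.53 total amount, 11.02 avg fee
  withdrawal: 1 records, 3398.08 total amount, 5.42 avg fee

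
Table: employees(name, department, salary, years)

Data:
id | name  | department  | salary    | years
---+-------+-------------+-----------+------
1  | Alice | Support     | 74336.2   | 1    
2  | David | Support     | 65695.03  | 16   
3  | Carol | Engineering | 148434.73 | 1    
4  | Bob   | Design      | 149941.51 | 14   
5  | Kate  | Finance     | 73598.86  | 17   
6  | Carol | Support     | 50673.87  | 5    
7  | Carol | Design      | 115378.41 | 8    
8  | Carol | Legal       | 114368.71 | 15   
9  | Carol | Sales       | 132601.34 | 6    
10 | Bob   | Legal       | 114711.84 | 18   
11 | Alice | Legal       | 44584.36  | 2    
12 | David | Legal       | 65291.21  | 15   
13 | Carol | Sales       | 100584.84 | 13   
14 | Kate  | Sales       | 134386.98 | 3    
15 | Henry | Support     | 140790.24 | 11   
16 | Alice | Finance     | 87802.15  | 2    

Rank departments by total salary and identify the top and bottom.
SELECT department, SUM(salary)
FROM employees
GROUP BY department
ORDER BY SUM(salary)

All groups:
  Engineering: 148434.73
  Finance: 161401.01
  Design: 265319.92
  Support: 331495.34
  Legal: 338956.12
  Sales: 367573.16

Highest: Sales (367573.16)
Lowest: Engineering (148434.73)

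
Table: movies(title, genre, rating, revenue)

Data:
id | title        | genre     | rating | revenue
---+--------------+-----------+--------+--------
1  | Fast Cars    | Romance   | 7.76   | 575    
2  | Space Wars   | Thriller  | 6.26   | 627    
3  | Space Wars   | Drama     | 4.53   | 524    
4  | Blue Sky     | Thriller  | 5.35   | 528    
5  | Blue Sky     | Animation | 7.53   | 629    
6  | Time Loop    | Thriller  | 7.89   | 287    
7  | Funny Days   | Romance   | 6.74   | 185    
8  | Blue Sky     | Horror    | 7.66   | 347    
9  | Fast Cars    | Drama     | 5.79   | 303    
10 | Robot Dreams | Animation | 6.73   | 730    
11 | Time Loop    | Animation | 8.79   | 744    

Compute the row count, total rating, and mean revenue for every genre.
SELECT genre,
       COUNT(*) as cnt,
       SUM(rating) as total_rating,
       AVG(revenue) as avg_revenue
FROM movies
GROUP BY genre

Result:
  Animation: 3 records, 23.05 total rating, 701.00 avg revenue
  Drama: 2 records, 10.32 total rating, 413.50 avg revenue
  Horror: 1 records, 7.66 total rating, 347.00 avg revenue
  Romance: 2 records, 14.50 total rating, 380.00 avg revenue
  Thriller: 3 records, 19.50 total rating, 480.67 avg revenue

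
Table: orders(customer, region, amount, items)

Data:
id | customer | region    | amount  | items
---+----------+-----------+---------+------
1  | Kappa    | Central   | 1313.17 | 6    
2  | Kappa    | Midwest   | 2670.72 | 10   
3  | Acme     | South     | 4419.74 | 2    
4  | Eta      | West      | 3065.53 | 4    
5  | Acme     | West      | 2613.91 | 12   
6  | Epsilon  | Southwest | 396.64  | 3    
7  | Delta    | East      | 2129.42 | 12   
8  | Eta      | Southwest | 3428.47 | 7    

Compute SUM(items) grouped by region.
SELECT region, SUM(items) as result
FROM orders
GROUP BY region

Result:
  Central: 6
  East: 12
  Midwest: 10
  South: 2
  Southwest: 10
  West: 16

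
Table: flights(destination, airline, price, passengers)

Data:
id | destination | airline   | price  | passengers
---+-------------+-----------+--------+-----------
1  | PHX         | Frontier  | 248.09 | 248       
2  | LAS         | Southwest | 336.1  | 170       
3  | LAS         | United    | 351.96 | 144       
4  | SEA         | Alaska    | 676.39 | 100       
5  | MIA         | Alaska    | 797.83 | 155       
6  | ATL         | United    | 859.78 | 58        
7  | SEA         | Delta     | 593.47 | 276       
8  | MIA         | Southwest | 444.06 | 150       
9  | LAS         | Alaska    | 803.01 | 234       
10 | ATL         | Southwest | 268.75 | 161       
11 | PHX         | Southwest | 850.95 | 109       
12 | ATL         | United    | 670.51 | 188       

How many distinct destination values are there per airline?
SELECT airline, COUNT(DISTINCT destination)
FROM flights
GROUP BY airline

Result:
  Alaska: 3 distinct
  Delta: 1 distinct
  Frontier: 1 distinct
  Southwest: 4 distinct
  United: 2 distinct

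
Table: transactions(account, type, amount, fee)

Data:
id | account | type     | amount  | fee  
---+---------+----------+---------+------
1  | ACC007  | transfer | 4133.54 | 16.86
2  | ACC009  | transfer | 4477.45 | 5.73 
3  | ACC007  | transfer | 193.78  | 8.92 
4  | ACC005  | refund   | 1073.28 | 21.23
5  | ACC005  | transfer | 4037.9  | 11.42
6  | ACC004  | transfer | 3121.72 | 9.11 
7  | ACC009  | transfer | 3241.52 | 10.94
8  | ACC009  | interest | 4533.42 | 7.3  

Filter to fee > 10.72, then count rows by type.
SELECT type, COUNT(*)
FROM transactions
WHERE fee > 10.72
GROUP BY type

Note: WHERE filters rows before grouping.

Result:
  refund: 1
  transfer: 3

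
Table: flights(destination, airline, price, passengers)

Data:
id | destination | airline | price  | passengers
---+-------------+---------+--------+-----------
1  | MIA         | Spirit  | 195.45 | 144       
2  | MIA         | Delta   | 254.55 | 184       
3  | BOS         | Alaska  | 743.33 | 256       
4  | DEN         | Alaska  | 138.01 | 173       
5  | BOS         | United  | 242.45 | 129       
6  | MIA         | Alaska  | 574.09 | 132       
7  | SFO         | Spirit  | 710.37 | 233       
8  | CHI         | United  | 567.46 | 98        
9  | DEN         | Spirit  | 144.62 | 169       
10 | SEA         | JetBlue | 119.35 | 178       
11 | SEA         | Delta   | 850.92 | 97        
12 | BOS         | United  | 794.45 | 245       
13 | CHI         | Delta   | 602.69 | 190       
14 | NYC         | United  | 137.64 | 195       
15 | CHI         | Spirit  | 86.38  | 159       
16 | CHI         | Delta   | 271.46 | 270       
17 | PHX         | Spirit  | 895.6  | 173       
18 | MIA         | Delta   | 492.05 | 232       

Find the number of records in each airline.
SELECT airline, COUNT(*) as count
FROM flights
GROUP BY airline

Result:
  Alaska: 3
  Delta: 5
  JetBlue: 1
  Spirit: 5
  United: 4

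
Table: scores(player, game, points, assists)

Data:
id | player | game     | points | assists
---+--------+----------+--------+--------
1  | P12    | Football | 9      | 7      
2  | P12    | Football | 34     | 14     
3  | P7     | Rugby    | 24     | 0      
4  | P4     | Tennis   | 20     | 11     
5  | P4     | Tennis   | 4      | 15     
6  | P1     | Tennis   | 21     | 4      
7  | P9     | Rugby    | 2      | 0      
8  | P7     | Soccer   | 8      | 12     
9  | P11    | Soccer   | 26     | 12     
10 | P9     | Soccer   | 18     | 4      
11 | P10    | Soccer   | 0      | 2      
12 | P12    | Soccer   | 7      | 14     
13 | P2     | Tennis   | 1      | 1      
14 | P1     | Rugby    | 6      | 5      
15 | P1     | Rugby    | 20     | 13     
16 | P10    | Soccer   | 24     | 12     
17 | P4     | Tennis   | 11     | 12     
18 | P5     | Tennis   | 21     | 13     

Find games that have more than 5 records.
SELECT game, COUNT(*) as cnt
FROM scores
GROUP BY game
HAVING COUNT(*) > 5

Result:
  Soccer: 6
  Tennis: 6

Note: HAVING filters groups after aggregation, WHERE filters rows before.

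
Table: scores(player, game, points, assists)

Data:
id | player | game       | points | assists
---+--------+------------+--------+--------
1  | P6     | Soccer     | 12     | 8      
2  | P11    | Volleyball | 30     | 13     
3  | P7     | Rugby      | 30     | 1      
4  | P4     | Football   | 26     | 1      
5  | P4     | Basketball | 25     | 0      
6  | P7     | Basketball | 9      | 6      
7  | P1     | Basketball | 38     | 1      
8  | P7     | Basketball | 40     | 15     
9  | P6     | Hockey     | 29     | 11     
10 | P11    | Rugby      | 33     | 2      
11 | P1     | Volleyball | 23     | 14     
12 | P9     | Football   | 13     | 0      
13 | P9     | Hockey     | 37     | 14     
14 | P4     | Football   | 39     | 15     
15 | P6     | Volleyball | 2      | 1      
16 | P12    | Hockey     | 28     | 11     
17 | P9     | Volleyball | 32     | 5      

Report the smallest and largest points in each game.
SELECT game, MIN(points), MAX(points)
FROM scores
GROUP BY game

Result:
  Basketball: min=9, max=40
  Football: min=13, max=39
  Hockey: min=28, max=37
  Rugby: min=30, max=33
  Soccer: min=12, max=12
  Volleyball: min=2, max=32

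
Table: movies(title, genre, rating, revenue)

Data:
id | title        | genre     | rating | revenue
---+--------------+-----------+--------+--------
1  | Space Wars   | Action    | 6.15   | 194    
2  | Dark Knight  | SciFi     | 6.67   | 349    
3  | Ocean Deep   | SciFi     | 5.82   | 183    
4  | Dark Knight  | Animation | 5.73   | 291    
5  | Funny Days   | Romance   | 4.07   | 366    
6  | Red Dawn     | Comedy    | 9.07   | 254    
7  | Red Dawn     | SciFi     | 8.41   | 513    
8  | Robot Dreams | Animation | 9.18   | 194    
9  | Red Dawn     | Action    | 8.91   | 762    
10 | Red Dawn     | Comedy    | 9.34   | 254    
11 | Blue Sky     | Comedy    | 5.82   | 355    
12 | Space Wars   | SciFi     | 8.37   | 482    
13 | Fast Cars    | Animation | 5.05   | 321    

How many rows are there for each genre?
SELECT genre, COUNT(*) as count
FROM movies
GROUP BY genre

Result:
  Action: 2
  Animation: 3
  Comedy: 3
  Romance: 1
  SciFi: 4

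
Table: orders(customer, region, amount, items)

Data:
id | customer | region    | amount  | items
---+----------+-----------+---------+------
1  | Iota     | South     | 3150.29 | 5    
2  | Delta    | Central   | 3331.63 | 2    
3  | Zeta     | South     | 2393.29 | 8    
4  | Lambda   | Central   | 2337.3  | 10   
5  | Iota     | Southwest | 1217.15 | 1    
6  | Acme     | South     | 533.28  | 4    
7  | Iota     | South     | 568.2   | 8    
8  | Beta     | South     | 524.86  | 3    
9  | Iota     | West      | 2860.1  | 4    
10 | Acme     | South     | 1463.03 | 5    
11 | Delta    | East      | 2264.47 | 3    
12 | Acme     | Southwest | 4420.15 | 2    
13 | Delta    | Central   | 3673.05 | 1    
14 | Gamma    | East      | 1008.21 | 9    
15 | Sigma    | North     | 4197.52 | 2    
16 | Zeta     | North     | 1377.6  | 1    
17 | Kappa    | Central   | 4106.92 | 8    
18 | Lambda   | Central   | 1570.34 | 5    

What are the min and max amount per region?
SELECT region, MIN(amount), MAX(amount)
FROM orders
GROUP BY region

Result:
  Central: min=1570.34, max=4106.92
  East: min=1008.21, max=2264.47
  North: min=1377.60, max=4197.52
  South: min=524.86, max=3150.29
  Southwest: min=1217.15, max=4420.15
  West: min=2860.10, max=2860.10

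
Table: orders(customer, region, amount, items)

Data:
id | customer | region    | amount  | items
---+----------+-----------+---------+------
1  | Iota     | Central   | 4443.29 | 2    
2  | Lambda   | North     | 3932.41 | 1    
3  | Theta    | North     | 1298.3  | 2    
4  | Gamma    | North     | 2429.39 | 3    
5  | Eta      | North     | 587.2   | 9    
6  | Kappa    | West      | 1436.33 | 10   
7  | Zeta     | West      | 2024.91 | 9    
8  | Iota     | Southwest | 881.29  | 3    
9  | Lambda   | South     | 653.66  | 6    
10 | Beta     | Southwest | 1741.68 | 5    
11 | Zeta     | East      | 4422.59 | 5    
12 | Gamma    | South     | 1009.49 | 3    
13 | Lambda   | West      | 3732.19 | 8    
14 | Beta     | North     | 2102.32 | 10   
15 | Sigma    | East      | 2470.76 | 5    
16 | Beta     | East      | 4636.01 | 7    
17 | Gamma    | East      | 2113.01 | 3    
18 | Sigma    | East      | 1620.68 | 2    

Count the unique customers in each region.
SELECT region, COUNT(DISTINCT customer)
FROM orders
GROUP BY region

Result:
  Central: 1 distinct
  East: 4 distinct
  North: 5 distinct
  South: 2 distinct
  Southwest: 2 distinct
  West: 3 distinct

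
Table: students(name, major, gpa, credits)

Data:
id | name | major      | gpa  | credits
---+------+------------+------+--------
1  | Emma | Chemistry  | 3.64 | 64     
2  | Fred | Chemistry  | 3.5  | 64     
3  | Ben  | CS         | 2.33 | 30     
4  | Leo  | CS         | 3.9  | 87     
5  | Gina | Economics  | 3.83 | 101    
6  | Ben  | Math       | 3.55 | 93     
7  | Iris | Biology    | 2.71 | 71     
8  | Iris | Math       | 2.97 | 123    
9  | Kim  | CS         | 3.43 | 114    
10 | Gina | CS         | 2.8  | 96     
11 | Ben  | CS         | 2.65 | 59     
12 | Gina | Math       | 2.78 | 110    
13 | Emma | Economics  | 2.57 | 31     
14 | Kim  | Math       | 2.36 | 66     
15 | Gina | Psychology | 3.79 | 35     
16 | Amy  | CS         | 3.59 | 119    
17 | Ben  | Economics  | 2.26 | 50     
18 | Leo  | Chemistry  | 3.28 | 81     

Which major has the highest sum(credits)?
SELECT major, SUM(credits) as val
FROM students
GROUP BY major
ORDER BY val DESC
LIMIT 1

Result: CS with sum(credits) = 505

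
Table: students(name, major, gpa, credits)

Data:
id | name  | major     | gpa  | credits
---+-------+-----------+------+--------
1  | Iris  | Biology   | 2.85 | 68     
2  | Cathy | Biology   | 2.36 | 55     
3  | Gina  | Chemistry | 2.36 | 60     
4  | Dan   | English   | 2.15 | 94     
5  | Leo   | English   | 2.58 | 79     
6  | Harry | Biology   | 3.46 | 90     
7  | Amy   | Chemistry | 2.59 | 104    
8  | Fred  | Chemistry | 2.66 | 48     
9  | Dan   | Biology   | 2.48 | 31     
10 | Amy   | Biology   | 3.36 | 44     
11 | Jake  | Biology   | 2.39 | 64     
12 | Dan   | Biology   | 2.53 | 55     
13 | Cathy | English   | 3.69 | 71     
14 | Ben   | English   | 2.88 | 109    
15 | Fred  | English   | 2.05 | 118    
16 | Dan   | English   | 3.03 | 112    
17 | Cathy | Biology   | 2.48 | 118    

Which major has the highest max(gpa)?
SELECT major, MAX(gpa) as val
FROM students
GROUP BY major
ORDER BY val DESC
LIMIT 1

Result: English with max(gpa) = 3.69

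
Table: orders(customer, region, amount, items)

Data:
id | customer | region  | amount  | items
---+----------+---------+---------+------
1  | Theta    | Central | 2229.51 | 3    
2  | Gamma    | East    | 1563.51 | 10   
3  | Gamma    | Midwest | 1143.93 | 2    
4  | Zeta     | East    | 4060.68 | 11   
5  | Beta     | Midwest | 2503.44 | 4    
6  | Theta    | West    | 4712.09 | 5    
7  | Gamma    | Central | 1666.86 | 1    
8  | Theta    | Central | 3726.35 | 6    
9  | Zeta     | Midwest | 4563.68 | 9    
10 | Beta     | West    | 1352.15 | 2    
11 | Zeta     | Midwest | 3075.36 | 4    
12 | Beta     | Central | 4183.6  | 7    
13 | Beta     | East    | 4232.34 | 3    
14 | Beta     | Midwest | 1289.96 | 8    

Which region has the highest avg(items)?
SELECT region, AVG(items) as val
FROM orders
GROUP BY region
ORDER BY val DESC
LIMIT 1

Result: East with avg(items) = 8.00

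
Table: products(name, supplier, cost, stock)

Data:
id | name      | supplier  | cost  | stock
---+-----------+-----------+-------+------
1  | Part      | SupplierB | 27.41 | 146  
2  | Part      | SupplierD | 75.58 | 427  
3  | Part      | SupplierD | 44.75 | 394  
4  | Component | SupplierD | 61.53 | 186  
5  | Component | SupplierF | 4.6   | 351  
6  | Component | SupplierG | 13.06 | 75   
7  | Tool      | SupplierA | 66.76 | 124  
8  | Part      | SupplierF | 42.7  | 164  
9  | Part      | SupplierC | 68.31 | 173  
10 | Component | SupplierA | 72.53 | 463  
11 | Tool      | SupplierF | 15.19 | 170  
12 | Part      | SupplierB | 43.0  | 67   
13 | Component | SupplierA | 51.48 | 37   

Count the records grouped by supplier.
SELECT supplier, COUNT(*) as count
FROM products
GROUP BY supplier

Result:
  SupplierA: 3
  SupplierB: 2
  SupplierC: 1
  SupplierD: 3
  SupplierF: 3
  SupplierG: 1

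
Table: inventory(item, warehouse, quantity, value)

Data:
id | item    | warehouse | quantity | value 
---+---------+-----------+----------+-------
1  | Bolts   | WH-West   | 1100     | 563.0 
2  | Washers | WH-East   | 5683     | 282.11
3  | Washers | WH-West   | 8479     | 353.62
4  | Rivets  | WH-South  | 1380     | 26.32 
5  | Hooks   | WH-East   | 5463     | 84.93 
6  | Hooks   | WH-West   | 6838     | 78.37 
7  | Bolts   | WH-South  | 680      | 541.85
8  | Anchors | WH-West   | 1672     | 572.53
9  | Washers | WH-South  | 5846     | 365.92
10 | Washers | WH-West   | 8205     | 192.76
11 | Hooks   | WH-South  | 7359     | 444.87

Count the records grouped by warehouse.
SELECT warehouse, COUNT(*) as count
FROM inventory
GROUP BY warehouse

Result:
  WH-East: 2
  WH-South: 4
  WH-West: 5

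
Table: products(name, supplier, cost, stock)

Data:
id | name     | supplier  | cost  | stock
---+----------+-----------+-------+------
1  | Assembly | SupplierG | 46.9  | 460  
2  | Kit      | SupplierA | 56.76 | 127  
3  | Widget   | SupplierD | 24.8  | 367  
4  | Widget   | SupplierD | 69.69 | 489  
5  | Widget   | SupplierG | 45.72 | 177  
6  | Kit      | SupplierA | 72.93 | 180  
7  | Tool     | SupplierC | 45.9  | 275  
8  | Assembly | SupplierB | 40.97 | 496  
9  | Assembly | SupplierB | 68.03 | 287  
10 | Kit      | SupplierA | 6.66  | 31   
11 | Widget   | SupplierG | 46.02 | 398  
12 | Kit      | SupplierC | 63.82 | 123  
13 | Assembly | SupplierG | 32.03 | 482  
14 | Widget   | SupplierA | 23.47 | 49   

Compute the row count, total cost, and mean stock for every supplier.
SELECT supplier,
       COUNT(*) as cnt,
       SUM(cost) as total_cost,
       AVG(stock) as avg_stock
FROM products
GROUP BY supplier

Result:
  SupplierA: 4 records, 159.82 total cost, 96.75 avg stock
  SupplierB: 2 records, 109.00 total cost, 391.50 avg stock
  SupplierC: 2 records, 109.72 total cost, 199.00 avg stock
  SupplierD: 2 records, 94.49 total cost, 428.00 avg stock
  SupplierG: 4 records, 170.67 total cost, 379.25 avg stock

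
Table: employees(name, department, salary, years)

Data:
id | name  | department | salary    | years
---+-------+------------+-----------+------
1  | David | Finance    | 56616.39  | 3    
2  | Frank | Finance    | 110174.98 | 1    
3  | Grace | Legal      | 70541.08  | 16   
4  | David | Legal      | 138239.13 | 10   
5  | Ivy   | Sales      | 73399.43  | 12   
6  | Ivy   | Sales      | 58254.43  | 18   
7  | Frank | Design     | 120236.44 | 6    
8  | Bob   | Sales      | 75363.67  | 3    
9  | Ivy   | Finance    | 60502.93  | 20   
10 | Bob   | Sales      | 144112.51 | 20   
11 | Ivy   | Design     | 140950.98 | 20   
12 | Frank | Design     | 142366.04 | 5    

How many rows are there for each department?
SELECT department, COUNT(*) as count
FROM employees
GROUP BY department

Result:
  Design: 3
  Finance: 3
  Legal: 2
  Sales: 4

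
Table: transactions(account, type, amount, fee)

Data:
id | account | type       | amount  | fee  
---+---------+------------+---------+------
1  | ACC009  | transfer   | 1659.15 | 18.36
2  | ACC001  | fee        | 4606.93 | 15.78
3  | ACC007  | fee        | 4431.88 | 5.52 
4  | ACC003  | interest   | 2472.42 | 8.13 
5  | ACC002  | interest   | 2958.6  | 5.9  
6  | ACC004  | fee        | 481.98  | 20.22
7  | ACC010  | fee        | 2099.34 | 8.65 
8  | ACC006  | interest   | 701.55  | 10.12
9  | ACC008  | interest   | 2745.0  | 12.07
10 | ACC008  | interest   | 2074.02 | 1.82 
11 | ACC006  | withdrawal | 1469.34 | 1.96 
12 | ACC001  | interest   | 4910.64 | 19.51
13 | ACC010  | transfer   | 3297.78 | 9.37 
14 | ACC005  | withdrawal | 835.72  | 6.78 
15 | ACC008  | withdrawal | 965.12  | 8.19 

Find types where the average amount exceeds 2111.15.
SELECT type, AVG(amount)
FROM transactions
GROUP BY type
HAVING AVG(amount) > 2111.15

Result:
  fee: avg=2905.03
  interest: avg=2643.71
  transfer: avg=2478.47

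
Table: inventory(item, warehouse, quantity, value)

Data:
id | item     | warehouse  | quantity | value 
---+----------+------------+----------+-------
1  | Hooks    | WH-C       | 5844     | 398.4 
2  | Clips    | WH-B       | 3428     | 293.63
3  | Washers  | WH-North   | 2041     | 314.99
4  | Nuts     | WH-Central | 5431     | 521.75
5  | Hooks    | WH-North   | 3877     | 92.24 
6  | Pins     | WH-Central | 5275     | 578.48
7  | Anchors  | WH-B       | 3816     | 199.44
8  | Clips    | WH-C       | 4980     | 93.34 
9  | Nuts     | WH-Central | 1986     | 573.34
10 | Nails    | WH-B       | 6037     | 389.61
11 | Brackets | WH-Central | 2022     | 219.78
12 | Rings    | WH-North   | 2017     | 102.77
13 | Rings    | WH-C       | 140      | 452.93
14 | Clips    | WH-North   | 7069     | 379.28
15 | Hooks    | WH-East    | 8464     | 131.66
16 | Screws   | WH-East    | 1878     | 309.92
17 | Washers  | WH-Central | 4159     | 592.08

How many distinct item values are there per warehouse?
SELECT warehouse, COUNT(DISTINCT item)
FROM inventory
GROUP BY warehouse

Result:
  WH-B: 3 distinct
  WH-C: 3 distinct
  WH-Central: 4 distinct
  WH-East: 2 distinct
  WH-North: 4 distinct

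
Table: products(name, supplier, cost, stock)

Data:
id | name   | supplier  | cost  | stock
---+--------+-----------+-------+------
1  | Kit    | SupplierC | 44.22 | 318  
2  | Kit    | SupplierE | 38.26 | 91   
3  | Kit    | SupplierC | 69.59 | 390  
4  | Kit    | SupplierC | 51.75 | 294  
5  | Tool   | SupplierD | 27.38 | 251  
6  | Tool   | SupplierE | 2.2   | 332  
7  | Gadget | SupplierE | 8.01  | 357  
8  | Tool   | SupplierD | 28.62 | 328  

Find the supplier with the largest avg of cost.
SELECT supplier, AVG(cost) as val
FROM products
GROUP BY supplier
ORDER BY val DESC
LIMIT 1

Result: SupplierC with avg(cost) = 55.19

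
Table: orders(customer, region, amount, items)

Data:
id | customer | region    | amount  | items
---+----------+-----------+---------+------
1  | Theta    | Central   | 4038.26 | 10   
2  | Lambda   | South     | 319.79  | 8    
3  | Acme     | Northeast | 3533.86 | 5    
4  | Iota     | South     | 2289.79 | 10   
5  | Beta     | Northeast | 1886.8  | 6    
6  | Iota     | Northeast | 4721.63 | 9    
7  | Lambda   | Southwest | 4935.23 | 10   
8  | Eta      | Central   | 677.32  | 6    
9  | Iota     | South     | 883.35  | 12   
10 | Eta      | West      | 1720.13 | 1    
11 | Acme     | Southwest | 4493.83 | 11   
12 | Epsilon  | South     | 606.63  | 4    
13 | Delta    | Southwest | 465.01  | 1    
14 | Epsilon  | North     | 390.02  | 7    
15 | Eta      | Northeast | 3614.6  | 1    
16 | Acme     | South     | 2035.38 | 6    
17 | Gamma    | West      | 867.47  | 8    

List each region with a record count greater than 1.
SELECT region, COUNT(*) as cnt
FROM orders
GROUP BY region
HAVING COUNT(*) > 1

Result:
  Central: 2
  Northeast: 4
  South: 5
  Southwest: 3
  West: 2

Note: HAVING filters groups after aggregation, WHERE filters rows before.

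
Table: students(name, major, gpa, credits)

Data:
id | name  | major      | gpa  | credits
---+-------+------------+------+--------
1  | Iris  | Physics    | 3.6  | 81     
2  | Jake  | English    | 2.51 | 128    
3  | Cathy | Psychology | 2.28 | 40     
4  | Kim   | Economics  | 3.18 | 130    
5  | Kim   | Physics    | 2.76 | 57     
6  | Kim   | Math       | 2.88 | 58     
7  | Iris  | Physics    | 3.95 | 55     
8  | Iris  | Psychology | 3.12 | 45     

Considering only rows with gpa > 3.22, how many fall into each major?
SELECT major, COUNT(*)
FROM students
WHERE gpa > 3.22
GROUP BY major

Note: WHERE filters rows before grouping.

Result:
  Physics: 2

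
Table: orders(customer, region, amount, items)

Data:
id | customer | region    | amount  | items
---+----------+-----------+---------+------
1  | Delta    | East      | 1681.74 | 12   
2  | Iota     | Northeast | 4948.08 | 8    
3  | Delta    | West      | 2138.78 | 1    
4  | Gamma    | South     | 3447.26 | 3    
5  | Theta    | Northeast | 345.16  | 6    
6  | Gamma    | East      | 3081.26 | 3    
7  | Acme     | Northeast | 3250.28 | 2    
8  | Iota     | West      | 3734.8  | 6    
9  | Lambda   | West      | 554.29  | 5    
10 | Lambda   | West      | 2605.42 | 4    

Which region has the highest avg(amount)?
SELECT region, AVG(amount) as val
FROM orders
GROUP BY region
ORDER BY val DESC
LIMIT 1

Result: South with avg(amount) = 3447.26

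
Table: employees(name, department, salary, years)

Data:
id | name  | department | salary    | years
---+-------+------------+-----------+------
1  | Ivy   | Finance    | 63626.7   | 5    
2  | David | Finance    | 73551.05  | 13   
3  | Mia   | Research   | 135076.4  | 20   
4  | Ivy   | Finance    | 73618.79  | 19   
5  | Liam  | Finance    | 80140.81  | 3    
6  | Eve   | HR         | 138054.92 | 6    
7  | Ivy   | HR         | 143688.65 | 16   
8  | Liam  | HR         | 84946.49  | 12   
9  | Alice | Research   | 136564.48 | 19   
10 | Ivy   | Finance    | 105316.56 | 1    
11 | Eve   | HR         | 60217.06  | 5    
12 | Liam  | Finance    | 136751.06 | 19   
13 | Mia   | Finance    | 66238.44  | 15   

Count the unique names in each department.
SELECT department, COUNT(DISTINCT name)
FROM employees
GROUP BY department

Result:
  Finance: 4 distinct
  HR: 3 distinct
  Research: 2 distinct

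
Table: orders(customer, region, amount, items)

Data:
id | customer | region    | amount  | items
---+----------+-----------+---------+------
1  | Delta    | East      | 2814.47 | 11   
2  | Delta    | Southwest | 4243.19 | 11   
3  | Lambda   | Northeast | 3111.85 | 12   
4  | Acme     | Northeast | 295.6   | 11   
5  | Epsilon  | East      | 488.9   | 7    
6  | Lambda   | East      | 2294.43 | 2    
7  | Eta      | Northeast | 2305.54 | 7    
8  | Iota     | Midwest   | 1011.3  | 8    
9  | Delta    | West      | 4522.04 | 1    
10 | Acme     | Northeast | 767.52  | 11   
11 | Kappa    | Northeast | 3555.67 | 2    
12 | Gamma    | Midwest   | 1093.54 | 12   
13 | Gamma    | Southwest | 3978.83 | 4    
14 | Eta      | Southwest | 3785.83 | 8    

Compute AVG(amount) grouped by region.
SELECT region, AVG(amount) as result
FROM orders
GROUP BY region

Result:
  East: 1865.93
  Midwest: 1052.42
  Northeast: 2007.24
  Southwest: 4002.62
  West: 4522.04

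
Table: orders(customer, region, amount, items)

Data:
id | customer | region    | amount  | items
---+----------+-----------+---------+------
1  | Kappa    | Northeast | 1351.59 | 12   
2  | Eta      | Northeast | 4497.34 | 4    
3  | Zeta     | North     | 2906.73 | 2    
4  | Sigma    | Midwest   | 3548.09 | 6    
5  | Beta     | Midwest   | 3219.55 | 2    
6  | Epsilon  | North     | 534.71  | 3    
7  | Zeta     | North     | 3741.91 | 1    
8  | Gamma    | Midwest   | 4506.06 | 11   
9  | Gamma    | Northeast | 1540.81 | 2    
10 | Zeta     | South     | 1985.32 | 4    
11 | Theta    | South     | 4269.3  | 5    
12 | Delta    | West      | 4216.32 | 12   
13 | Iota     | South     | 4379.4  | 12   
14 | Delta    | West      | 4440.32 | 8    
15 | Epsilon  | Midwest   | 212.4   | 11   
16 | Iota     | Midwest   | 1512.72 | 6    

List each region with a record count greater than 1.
SELECT region, COUNT(*) as cnt
FROM orders
GROUP BY region
HAVING COUNT(*) > 1

Result:
  Midwest: 5
  North: 3
  Northeast: 3
  South: 3
  West: 2

Note: HAVING filters groups after aggregation, WHERE filters rows before.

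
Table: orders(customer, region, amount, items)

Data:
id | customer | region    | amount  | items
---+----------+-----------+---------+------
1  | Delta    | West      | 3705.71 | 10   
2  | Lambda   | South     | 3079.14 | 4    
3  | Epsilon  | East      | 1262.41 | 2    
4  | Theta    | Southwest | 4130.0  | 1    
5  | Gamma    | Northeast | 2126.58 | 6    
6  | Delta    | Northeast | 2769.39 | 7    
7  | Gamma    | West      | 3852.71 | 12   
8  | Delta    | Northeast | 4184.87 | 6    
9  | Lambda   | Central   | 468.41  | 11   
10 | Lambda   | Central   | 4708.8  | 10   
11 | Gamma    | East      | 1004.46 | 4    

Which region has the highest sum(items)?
SELECT region, SUM(items) as val
FROM orders
GROUP BY region
ORDER BY val DESC
LIMIT 1

Result: West with sum(items) = 22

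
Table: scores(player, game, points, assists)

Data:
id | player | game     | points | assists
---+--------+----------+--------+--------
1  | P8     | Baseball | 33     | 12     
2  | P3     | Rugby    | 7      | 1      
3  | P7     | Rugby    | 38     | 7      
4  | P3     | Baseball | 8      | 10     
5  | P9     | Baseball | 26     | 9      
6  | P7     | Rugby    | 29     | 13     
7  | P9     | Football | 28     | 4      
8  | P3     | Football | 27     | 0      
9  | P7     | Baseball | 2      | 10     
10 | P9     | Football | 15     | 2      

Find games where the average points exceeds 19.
SELECT game, AVG(points)
FROM scores
GROUP BY game
HAVING AVG(points) > 19

Result:
  Football: avg=23.33
  Rugby: avg=24.67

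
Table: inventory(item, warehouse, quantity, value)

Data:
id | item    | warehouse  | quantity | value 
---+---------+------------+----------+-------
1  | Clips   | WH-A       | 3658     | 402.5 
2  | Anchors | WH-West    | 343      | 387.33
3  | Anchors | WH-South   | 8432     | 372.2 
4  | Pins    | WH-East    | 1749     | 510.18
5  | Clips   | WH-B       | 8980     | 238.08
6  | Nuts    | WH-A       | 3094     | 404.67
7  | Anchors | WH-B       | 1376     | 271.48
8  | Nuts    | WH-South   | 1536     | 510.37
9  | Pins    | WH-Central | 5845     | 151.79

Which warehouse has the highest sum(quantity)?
SELECT warehouse, SUM(quantity) as val
FROM inventory
GROUP BY warehouse
ORDER BY val DESC
LIMIT 1

Result: WH-B with sum(quantity) = 10356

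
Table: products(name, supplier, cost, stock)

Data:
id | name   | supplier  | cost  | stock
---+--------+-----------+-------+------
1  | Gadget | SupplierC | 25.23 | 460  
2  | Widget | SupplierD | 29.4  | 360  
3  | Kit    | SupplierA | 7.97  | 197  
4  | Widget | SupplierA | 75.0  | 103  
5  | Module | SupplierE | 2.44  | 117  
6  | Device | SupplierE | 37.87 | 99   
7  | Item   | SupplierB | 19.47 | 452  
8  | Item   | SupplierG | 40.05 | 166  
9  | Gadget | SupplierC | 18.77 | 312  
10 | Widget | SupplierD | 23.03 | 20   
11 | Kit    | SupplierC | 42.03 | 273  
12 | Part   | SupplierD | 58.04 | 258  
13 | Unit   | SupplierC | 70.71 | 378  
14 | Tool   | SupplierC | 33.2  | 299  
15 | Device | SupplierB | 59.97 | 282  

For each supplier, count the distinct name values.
SELECT supplier, COUNT(DISTINCT name)
FROM products
GROUP BY supplier

Result:
  SupplierA: 2 distinct
  SupplierB: 2 distinct
  SupplierC: 4 distinct
  SupplierD: 2 distinct
  SupplierE: 2 distinct
  SupplierG: 1 distinct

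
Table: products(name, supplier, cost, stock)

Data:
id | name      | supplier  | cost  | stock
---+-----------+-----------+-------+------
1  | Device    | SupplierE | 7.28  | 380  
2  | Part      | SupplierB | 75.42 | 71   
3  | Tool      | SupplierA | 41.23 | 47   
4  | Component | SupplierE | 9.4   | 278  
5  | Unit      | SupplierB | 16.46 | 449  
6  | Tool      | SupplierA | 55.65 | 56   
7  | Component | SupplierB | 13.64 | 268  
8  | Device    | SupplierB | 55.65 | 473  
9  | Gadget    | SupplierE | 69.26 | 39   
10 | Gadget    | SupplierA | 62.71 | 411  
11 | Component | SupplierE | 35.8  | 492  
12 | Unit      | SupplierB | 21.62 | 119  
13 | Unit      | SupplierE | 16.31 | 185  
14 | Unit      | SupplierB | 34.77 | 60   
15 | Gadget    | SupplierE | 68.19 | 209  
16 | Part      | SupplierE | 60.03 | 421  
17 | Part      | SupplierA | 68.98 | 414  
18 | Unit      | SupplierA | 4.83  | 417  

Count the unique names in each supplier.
SELECT supplier, COUNT(DISTINCT name)
FROM products
GROUP BY supplier

Result:
  SupplierA: 4 distinct
  SupplierB: 4 distinct
  SupplierE: 5 distinct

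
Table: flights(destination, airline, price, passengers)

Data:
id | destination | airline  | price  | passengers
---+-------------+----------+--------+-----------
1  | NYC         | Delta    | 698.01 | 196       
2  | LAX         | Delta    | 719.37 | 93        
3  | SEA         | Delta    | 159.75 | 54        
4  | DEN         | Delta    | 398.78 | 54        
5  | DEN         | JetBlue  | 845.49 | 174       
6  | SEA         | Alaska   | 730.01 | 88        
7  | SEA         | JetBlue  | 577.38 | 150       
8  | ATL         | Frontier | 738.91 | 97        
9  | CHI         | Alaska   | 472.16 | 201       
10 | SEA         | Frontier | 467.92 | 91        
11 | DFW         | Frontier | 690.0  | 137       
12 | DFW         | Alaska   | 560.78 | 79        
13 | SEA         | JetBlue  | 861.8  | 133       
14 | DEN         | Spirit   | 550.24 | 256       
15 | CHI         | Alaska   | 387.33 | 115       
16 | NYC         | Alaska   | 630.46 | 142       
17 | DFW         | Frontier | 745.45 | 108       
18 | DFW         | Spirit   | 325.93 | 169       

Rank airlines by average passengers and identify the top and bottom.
SELECT airline, AVG(passengers)
FROM flights
GROUP BY airline
ORDER BY AVG(passengers)

All groups:
  Delta: 99.25
  Frontier: 108.25
  Alaska: 125.00
  JetBlue: 152.33
  Spirit: 212.50

Highest: Spirit (212.50)
Lowest: Delta (99.25)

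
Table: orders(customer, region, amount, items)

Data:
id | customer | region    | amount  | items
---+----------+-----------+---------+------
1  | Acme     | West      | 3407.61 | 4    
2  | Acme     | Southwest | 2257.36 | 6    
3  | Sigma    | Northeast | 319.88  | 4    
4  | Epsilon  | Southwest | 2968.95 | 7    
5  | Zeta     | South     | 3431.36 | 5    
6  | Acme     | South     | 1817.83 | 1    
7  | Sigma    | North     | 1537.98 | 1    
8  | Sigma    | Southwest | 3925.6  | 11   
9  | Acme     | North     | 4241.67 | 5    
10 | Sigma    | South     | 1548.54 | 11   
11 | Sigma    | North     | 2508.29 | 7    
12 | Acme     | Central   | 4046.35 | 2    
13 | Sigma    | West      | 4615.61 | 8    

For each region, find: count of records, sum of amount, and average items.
SELECT region,
       COUNT(*) as cnt,
       SUM(amount) as total_amount,
       AVG(items) as avg_items
FROM orders
GROUP BY region

Result:
  Central: 1 records, 4046.35 total amount, 2.00 avg items
  North: 3 records, 8287.94 total amount, 4.33 avg items
  Northeast: 1 records, 319.88 total amount, 4.00 avg items
  South: 3 records, 6797.73 total amount, 5.67 avg items
  Southwest: 3 records, 9151.91 total amount, 8.00 avg items
  West: 2 records, 8023.22 total amount, 6.00 avg items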